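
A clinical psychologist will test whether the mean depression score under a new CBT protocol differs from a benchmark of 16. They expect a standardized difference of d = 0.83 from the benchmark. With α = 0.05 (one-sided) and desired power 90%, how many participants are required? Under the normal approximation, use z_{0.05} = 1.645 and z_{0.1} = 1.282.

n = 13

For a one-sample test: n = ((z_{α} + z_β) / d)².
z_{α} + z_β = 1.645 + 1.282 = 2.927.
n = (2.927 / 0.83)² = 3.527² = 12.44.
Round up.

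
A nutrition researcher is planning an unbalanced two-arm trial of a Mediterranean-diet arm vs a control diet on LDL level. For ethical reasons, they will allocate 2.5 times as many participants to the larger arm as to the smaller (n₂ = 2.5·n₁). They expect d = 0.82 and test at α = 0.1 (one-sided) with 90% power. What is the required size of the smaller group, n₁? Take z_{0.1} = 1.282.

n₁ = 14

With allocation ratio k = n₂/n₁ = 2.5, Var(x̄₁−x̄₂) = σ²(1/n₁ + 1/(k·n₁)) = σ²·(k+1)/(k·n₁).
So n₁ = (1 + 1/k)·((z_{α} + z_β)/d)² = 1.400 × (2.564/0.82)².
n₁ = 1.400 × 9.78 = 13.7.
Round up: n₁ = 14, giving n₂ = 2.5 × 14 = 35.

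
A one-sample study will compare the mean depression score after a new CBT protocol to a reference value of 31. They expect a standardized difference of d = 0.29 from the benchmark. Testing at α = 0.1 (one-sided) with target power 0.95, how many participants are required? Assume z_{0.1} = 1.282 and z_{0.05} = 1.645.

n = 102

For a one-sample test: n = ((z_{α} + z_β) / d)².
z_{α} + z_β = 1.282 + 1.645 = 2.927.
n = (2.927 / 0.29)² = 10.093² = 101.87.
Round up.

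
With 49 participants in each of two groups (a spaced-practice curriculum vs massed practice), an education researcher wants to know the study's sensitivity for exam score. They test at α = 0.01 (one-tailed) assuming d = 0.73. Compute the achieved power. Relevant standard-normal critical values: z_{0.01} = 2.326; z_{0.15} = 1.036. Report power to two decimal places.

power ≈ 0.90

For two equal groups, power = Φ(d·√(n/2) − z_{α}).
d·√(n/2) = 0.73 × √(49/2) = 0.73 × 4.950 = 3.613.
z_β = 3.613 − 2.326 = 1.287.
Power = Φ(1.287) = 0.901.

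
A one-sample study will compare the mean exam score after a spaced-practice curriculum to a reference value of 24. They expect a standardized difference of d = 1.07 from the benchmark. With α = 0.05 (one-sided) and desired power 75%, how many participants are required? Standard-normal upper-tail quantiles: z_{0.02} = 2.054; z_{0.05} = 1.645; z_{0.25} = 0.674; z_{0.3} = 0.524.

n = 5

For a one-sample test: n = ((z_{α} + z_β) / d)².
z_{α} + z_β = 1.645 + 0.674 = 2.319.
n = (2.319 / 1.07)² = 2.167² = 4.70.
Round up.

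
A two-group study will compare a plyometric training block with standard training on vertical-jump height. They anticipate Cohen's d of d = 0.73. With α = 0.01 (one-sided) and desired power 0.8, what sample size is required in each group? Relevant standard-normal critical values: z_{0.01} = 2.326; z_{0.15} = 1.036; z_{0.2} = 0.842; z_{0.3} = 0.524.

For two independent groups with equal n: n = 2·((z_{α} + z_β) / d)².
z_{α} + z_β = 2.326 + 0.842 = 3.168.
n = 2 × (3.168 / 0.73)² = 2 × 4.340² = 2 × 18.83 = 37.7.
Round up to the next whole participant.

n = 38 per group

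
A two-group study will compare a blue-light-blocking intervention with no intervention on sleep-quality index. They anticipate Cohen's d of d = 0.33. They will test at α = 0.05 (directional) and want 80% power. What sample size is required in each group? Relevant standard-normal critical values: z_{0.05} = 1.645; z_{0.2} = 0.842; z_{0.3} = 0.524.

For two independent groups with equal n: n = 2·((z_{α} + z_β) / d)².
z_{α} + z_β = 1.645 + 0.842 = 2.487.
n = 2 × (2.487 / 0.33)² = 2 × 7.536² = 2 × 56.80 = 113.6.
Round up to the next whole participant.

n = 114 per group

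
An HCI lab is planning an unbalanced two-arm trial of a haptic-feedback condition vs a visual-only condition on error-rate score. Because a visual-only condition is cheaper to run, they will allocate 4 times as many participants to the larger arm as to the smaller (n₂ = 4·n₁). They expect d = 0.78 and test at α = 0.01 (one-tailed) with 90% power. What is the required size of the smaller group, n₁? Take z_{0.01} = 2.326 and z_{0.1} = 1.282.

With allocation ratio k = n₂/n₁ = 4, Var(x̄₁−x̄₂) = σ²(1/n₁ + 1/(k·n₁)) = σ²·(k+1)/(k·n₁).
So n₁ = (1 + 1/k)·((z_{α} + z_β)/d)² = 1.250 × (3.608/0.78)².
n₁ = 1.250 × 21.40 = 26.7.
Round up: n₁ = 27, giving n₂ = 4 × 27 = 108.

n₁ = 27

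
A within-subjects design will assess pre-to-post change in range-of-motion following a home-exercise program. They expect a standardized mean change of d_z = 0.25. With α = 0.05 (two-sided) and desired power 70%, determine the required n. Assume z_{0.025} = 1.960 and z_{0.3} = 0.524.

n = 99 pairs

For a paired (one-sample on differences) test: n = ((z_{α/2} + z_β) / d)².
z_{α/2} + z_β = 1.960 + 0.524 = 2.484.
n = (2.484 / 0.25)² = 9.936² = 98.72.
Round up.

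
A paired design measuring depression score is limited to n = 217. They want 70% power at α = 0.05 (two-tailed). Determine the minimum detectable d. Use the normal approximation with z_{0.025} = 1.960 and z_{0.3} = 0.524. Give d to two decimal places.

d_min ≈ 0.17

For a single sample (or paired design) of n = 217: d_min = (z_{α/2} + z_β)/√n.
z-sum = 1.960 + 0.524 = 2.484.
d_min = 2.484 / √217 = 2.484 / 14.731 = 0.169.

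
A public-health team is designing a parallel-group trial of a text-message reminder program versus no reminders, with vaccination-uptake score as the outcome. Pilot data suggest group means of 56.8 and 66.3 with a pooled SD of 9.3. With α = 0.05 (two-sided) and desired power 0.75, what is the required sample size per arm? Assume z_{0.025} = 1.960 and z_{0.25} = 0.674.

n = 14 per group

Cohen's d = |M₁ − M₂| / SD_pooled = |56.8 − 66.3| / 9.3 = 9.5 / 9.3 = 1.022.
For two independent groups with equal n: n = 2·((z_{α/2} + z_β) / d)².
z_{α/2} + z_β = 1.960 + 0.674 = 2.634.
n = 2 × (2.634 / 1.022)² = 2 × 2.577² = 2 × 6.64 = 13.3.
Round up to the next whole participant.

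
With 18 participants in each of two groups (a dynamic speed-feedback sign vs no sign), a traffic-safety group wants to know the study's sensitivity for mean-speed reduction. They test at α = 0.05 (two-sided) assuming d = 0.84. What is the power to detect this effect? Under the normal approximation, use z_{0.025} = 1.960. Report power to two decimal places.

power ≈ 0.71

For two equal groups, power = Φ(d·√(n/2) − z_{α/2}).
d·√(n/2) = 0.84 × √(18/2) = 0.84 × 3.000 = 2.520.
z_β = 2.520 − 1.960 = 0.560.
Power = Φ(0.560) = 0.712.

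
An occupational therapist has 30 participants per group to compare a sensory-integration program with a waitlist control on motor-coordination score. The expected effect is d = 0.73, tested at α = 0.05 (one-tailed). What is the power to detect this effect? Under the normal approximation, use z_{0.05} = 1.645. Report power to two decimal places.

power ≈ 0.88

For two equal groups, power = Φ(d·√(n/2) − z_{α}).
d·√(n/2) = 0.73 × √(30/2) = 0.73 × 3.873 = 2.827.
z_β = 2.827 − 1.645 = 1.182.
Power = Φ(1.182) = 0.881.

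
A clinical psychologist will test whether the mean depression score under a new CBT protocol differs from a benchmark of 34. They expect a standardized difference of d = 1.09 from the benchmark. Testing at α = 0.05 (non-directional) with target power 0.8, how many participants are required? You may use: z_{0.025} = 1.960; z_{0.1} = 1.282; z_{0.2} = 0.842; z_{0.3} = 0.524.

For a one-sample test: n = ((z_{α/2} + z_β) / d)².
z_{α/2} + z_β = 1.960 + 0.842 = 2.802.
n = (2.802 / 1.09)² = 2.571² = 6.61.
Round up.

n = 7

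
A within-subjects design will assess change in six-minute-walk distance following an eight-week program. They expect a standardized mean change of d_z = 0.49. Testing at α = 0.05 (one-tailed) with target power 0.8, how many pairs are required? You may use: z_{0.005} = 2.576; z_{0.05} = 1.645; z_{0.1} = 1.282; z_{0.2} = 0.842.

For a paired (one-sample on differences) test: n = ((z_{α} + z_β) / d)².
z_{α} + z_β = 1.645 + 0.842 = 2.487.
n = (2.487 / 0.49)² = 5.076² = 25.76.
Round up.

n = 26 pairs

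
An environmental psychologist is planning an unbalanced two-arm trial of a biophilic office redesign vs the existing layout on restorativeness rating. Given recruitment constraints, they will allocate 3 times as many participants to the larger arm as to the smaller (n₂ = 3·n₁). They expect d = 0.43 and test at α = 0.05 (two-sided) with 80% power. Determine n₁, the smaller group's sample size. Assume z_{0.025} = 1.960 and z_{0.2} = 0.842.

n₁ = 57

With allocation ratio k = n₂/n₁ = 3, Var(x̄₁−x̄₂) = σ²(1/n₁ + 1/(k·n₁)) = σ²·(k+1)/(k·n₁).
So n₁ = (1 + 1/k)·((z_{α/2} + z_β)/d)² = 1.333 × (2.802/0.43)².
n₁ = 1.333 × 42.46 = 56.6.
Round up: n₁ = 57, giving n₂ = 3 × 57 = 171.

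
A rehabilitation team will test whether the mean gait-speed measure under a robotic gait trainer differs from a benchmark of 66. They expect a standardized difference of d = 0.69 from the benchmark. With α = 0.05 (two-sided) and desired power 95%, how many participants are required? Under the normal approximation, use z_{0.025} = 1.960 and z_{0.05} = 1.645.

For a one-sample test: n = ((z_{α/2} + z_β) / d)².
z_{α/2} + z_β = 1.960 + 1.645 = 3.605.
n = (3.605 / 0.69)² = 5.225² = 27.30.
Round up.

n = 28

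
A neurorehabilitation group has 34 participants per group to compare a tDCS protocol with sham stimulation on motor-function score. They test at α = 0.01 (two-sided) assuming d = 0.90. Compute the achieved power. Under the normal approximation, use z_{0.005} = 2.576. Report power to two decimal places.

For two equal groups, power = Φ(d·√(n/2) − z_{α/2}).
d·√(n/2) = 0.90 × √(34/2) = 0.90 × 4.123 = 3.711.
z_β = 3.711 − 2.576 = 1.135.
Power = Φ(1.135) = 0.872.

power ≈ 0.87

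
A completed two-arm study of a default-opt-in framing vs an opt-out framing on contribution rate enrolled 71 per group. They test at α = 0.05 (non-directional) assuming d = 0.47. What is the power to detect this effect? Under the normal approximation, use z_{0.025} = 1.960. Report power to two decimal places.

power ≈ 0.80

For two equal groups, power = Φ(d·√(n/2) − z_{α/2}).
d·√(n/2) = 0.47 × √(71/2) = 0.47 × 5.958 = 2.800.
z_β = 2.800 − 1.960 = 0.840.
Power = Φ(0.840) = 0.800.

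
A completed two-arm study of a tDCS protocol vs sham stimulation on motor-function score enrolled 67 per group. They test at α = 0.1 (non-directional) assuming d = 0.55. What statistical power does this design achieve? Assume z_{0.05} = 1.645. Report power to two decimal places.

power ≈ 0.94

For two equal groups, power = Φ(d·√(n/2) − z_{α/2}).
d·√(n/2) = 0.55 × √(67/2) = 0.55 × 5.788 = 3.183.
z_β = 3.183 − 1.645 = 1.538.
Power = Φ(1.538) = 0.938.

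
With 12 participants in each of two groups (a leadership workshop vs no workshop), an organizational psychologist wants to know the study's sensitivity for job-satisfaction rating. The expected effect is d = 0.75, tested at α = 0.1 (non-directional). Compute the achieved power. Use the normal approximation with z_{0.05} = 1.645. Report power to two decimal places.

For two equal groups, power = Φ(d·√(n/2) − z_{α/2}).
d·√(n/2) = 0.75 × √(12/2) = 0.75 × 2.449 = 1.837.
z_β = 1.837 − 1.645 = 0.192.
Power = Φ(0.192) = 0.576.

power ≈ 0.58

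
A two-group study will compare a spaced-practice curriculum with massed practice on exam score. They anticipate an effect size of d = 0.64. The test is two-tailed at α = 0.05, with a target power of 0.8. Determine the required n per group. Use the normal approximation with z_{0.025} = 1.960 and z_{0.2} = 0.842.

n = 39 per group

For two independent groups with equal n: n = 2·((z_{α/2} + z_β) / d)².
z_{α/2} + z_β = 1.960 + 0.842 = 2.802.
n = 2 × (2.802 / 0.64)² = 2 × 4.378² = 2 × 19.17 = 38.3.
Round up to the next whole participant.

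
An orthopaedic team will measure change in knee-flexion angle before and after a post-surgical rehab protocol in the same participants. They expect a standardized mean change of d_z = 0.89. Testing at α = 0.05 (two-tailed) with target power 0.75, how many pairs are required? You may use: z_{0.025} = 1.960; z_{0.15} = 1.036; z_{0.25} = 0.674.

n = 9 pairs

For a paired (one-sample on differences) test: n = ((z_{α/2} + z_β) / d)².
z_{α/2} + z_β = 1.960 + 0.674 = 2.634.
n = (2.634 / 0.89)² = 2.960² = 8.76.
Round up.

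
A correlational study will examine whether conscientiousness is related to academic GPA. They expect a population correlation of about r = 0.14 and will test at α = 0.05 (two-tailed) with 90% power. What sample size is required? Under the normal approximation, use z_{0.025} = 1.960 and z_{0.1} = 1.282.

n = 533

Fisher's z: C = ½·ln((1+r)/(1−r)) = ½·ln(1.3256) = 0.1409.
n = ((z_{α/2} + z_β)/C)² + 3.
(1.960 + 1.282) / 0.1409 = 3.242 / 0.1409 = 23.009.
n = 23.009² + 3 = 529.42 + 3 = 532.4.
Round up.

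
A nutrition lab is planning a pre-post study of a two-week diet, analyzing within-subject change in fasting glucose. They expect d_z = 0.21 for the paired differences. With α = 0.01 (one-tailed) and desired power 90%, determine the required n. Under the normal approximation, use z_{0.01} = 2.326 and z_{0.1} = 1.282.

n = 296 pairs

For a paired (one-sample on differences) test: n = ((z_{α} + z_β) / d)².
z_{α} + z_β = 2.326 + 1.282 = 3.608.
n = (3.608 / 0.21)² = 17.181² = 295.19.
Round up.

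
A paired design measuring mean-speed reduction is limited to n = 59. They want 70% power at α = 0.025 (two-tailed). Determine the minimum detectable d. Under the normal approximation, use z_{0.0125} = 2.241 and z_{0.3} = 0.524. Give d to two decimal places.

For a single sample (or paired design) of n = 59: d_min = (z_{α/2} + z_β)/√n.
z-sum = 2.241 + 0.524 = 2.765.
d_min = 2.765 / √59 = 2.765 / 7.681 = 0.360.

d_min ≈ 0.36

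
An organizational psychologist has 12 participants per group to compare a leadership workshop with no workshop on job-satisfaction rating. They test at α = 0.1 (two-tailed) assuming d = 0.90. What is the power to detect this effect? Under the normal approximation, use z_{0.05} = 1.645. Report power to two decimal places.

power ≈ 0.71

For two equal groups, power = Φ(d·√(n/2) − z_{α/2}).
d·√(n/2) = 0.90 × √(12/2) = 0.90 × 2.449 = 2.205.
z_β = 2.205 − 1.645 = 0.560.
Power = Φ(0.560) = 0.712.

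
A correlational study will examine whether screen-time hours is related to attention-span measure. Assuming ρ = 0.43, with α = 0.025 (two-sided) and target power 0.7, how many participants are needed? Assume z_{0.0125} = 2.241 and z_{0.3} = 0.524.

Fisher's z: C = ½·ln((1+r)/(1−r)) = ½·ln(2.5088) = 0.4599.
n = ((z_{α/2} + z_β)/C)² + 3.
(2.241 + 0.524) / 0.4599 = 2.765 / 0.4599 = 6.012.
n = 6.012² + 3 = 36.15 + 3 = 39.1.
Round up.

n = 40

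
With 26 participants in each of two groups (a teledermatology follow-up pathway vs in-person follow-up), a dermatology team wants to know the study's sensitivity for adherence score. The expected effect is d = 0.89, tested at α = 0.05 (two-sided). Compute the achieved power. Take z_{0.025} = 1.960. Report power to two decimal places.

For two equal groups, power = Φ(d·√(n/2) − z_{α/2}).
d·√(n/2) = 0.89 × √(26/2) = 0.89 × 3.606 = 3.209.
z_β = 3.209 − 1.960 = 1.249.
Power = Φ(1.249) = 0.894.

power ≈ 0.89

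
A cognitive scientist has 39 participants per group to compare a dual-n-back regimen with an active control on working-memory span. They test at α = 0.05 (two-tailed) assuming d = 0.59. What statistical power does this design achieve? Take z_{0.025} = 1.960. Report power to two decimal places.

For two equal groups, power = Φ(d·√(n/2) − z_{α/2}).
d·√(n/2) = 0.59 × √(39/2) = 0.59 × 4.416 = 2.605.
z_β = 2.605 − 1.960 = 0.645.
Power = Φ(0.645) = 0.741.

power ≈ 0.74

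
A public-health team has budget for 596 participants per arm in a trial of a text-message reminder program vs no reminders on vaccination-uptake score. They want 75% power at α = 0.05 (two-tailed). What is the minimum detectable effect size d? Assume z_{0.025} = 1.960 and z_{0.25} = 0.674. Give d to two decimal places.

For two independent groups of n = 596 each: d_min = (z_{α/2} + z_β)·√(2/n).
z-sum = 1.960 + 0.674 = 2.634.
d_min = 2.634 × √(2/596) = 2.634 × 0.0579 = 0.153.

d_min ≈ 0.15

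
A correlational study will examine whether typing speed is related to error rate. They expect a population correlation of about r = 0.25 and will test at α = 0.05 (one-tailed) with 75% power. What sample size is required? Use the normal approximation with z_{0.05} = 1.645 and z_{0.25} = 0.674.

n = 86

Fisher's z: C = ½·ln((1+r)/(1−r)) = ½·ln(1.6667) = 0.2554.
n = ((z_{α} + z_β)/C)² + 3.
(1.645 + 0.674) / 0.2554 = 2.319 / 0.2554 = 9.080.
n = 9.080² + 3 = 82.44 + 3 = 85.4.
Round up.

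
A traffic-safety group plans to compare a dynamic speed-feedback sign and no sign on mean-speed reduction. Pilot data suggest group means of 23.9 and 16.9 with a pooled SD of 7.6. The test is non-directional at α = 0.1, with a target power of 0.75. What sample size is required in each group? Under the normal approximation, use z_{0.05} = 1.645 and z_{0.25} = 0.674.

n = 13 per group

Cohen's d = |M₁ − M₂| / SD_pooled = |23.9 − 16.9| / 7.6 = 7.0 / 7.6 = 0.921.
For two independent groups with equal n: n = 2·((z_{α/2} + z_β) / d)².
z_{α/2} + z_β = 1.645 + 0.674 = 2.319.
n = 2 × (2.319 / 0.921)² = 2 × 2.518² = 2 × 6.34 = 12.7.
Round up to the next whole participant.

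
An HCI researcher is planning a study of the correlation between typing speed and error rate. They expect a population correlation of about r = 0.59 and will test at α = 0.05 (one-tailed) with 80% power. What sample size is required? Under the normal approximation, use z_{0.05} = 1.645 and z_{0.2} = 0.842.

Fisher's z: C = ½·ln((1+r)/(1−r)) = ½·ln(3.8780) = 0.6777.
n = ((z_{α} + z_β)/C)² + 3.
(1.645 + 0.842) / 0.6777 = 2.487 / 0.6777 = 3.670.
n = 3.670² + 3 = 13.47 + 3 = 16.5.
Round up.

n = 17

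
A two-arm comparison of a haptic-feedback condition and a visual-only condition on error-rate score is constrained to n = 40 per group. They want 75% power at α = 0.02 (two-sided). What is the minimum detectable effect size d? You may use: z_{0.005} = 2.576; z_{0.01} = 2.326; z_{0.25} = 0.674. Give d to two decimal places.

For two independent groups of n = 40 each: d_min = (z_{α/2} + z_β)·√(2/n).
z-sum = 2.326 + 0.674 = 3.000.
d_min = 3.000 × √(2/40) = 3.000 × 0.2236 = 0.671.

d_min ≈ 0.67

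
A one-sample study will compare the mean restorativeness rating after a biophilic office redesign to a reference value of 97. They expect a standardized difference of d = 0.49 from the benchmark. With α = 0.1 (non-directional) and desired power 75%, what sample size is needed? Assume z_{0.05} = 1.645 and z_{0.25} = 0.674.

n = 23

For a one-sample test: n = ((z_{α/2} + z_β) / d)².
z_{α/2} + z_β = 1.645 + 0.674 = 2.319.
n = (2.319 / 0.49)² = 4.733² = 22.40.
Round up.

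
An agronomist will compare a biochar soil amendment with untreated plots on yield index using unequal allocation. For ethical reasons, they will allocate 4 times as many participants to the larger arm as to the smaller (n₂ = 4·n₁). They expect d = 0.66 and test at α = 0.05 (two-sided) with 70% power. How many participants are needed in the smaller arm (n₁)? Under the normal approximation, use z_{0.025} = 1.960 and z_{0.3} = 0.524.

With allocation ratio k = n₂/n₁ = 4, Var(x̄₁−x̄₂) = σ²(1/n₁ + 1/(k·n₁)) = σ²·(k+1)/(k·n₁).
So n₁ = (1 + 1/k)·((z_{α/2} + z_β)/d)² = 1.250 × (2.484/0.66)².
n₁ = 1.250 × 14.16 = 17.7.
Round up: n₁ = 18, giving n₂ = 4 × 18 = 72.

n₁ = 18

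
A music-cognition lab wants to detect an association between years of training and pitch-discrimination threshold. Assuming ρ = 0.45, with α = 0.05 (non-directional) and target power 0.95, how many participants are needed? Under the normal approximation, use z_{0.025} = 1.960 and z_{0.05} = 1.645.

Fisher's z: C = ½·ln((1+r)/(1−r)) = ½·ln(2.6364) = 0.4847.
n = ((z_{α/2} + z_β)/C)² + 3.
(1.960 + 1.645) / 0.4847 = 3.605 / 0.4847 = 7.438.
n = 7.438² + 3 = 55.32 + 3 = 58.3.
Round up.

n = 59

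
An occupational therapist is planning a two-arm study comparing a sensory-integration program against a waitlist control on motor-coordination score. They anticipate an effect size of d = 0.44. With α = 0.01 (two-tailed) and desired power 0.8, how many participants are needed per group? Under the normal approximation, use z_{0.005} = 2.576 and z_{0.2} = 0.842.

n = 121 per group

For two independent groups with equal n: n = 2·((z_{α/2} + z_β) / d)².
z_{α/2} + z_β = 2.576 + 0.842 = 3.418.
n = 2 × (3.418 / 0.44)² = 2 × 7.768² = 2 × 60.34 = 120.7.
Round up to the next whole participant.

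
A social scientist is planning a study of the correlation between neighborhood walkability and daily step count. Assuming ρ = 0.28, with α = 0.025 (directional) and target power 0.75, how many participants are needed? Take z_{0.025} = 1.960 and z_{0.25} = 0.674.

Fisher's z: C = ½·ln((1+r)/(1−r)) = ½·ln(1.7778) = 0.2877.
n = ((z_{α} + z_β)/C)² + 3.
(1.960 + 0.674) / 0.2877 = 2.634 / 0.2877 = 9.155.
n = 9.155² + 3 = 83.82 + 3 = 86.8.
Round up.

n = 87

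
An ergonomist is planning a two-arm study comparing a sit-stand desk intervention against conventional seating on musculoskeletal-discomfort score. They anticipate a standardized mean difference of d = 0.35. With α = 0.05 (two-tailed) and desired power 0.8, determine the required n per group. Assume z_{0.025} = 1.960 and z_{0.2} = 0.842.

n = 129 per group

For two independent groups with equal n: n = 2·((z_{α/2} + z_β) / d)².
z_{α/2} + z_β = 1.960 + 0.842 = 2.802.
n = 2 × (2.802 / 0.35)² = 2 × 8.006² = 2 × 64.09 = 128.2.
Round up to the next whole participant.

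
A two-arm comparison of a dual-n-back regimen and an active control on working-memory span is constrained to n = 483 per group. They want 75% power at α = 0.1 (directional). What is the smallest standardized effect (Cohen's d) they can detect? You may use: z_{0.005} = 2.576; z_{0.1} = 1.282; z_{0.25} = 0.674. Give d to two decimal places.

For two independent groups of n = 483 each: d_min = (z_{α} + z_β)·√(2/n).
z-sum = 1.282 + 0.674 = 1.956.
d_min = 1.956 × √(2/483) = 1.956 × 0.0643 = 0.126.

d_min ≈ 0.13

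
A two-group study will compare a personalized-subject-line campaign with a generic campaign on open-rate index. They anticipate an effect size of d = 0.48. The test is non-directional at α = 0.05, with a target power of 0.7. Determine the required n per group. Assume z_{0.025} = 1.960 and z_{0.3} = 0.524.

For two independent groups with equal n: n = 2·((z_{α/2} + z_β) / d)².
z_{α/2} + z_β = 1.960 + 0.524 = 2.484.
n = 2 × (2.484 / 0.48)² = 2 × 5.175² = 2 × 26.78 = 53.6.
Round up to the next whole participant.

n = 54 per group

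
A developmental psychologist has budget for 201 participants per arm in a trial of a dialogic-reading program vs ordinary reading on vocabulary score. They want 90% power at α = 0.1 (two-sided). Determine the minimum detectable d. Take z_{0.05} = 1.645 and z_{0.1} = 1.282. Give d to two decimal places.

d_min ≈ 0.29

For two independent groups of n = 201 each: d_min = (z_{α/2} + z_β)·√(2/n).
z-sum = 1.645 + 1.282 = 2.927.
d_min = 2.927 × √(2/201) = 2.927 × 0.0998 = 0.292.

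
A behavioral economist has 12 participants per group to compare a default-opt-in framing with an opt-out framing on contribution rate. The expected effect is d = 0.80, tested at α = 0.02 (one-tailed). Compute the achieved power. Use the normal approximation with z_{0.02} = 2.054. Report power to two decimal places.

For two equal groups, power = Φ(d·√(n/2) − z_{α}).
d·√(n/2) = 0.80 × √(12/2) = 0.80 × 2.449 = 1.960.
z_β = 1.960 − 2.054 = -0.094.
Power = Φ(-0.094) = 0.462.

power ≈ 0.46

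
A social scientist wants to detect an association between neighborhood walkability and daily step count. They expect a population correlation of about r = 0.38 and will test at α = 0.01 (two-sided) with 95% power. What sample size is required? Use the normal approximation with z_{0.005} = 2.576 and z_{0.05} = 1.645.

n = 115

Fisher's z: C = ½·ln((1+r)/(1−r)) = ½·ln(2.2258) = 0.4001.
n = ((z_{α/2} + z_β)/C)² + 3.
(2.576 + 1.645) / 0.4001 = 4.221 / 0.4001 = 10.550.
n = 10.550² + 3 = 111.30 + 3 = 114.3.
Round up.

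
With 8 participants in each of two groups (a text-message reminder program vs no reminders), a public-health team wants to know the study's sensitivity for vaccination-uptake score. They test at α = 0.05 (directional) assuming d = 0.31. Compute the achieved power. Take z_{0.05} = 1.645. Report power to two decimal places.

For two equal groups, power = Φ(d·√(n/2) − z_{α}).
d·√(n/2) = 0.31 × √(8/2) = 0.31 × 2.000 = 0.620.
z_β = 0.620 − 1.645 = -1.025.
Power = Φ(-1.025) = 0.153.

power ≈ 0.15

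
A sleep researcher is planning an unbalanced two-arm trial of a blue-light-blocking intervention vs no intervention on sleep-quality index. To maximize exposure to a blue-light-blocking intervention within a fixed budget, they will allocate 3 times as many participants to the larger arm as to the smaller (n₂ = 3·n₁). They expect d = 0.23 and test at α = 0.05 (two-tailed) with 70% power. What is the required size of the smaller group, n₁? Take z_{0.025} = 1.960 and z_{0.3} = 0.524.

With allocation ratio k = n₂/n₁ = 3, Var(x̄₁−x̄₂) = σ²(1/n₁ + 1/(k·n₁)) = σ²·(k+1)/(k·n₁).
So n₁ = (1 + 1/k)·((z_{α/2} + z_β)/d)² = 1.333 × (2.484/0.23)².
n₁ = 1.333 × 116.64 = 155.5.
Round up: n₁ = 156, giving n₂ = 3 × 156 = 468.

n₁ = 156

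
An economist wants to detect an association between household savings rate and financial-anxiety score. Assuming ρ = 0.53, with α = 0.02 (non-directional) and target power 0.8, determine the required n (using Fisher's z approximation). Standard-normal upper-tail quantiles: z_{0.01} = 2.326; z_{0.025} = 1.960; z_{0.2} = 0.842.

Fisher's z: C = ½·ln((1+r)/(1−r)) = ½·ln(3.2553) = 0.5901.
n = ((z_{α/2} + z_β)/C)² + 3.
(2.326 + 0.842) / 0.5901 = 3.168 / 0.5901 = 5.369.
n = 5.369² + 3 = 28.82 + 3 = 31.8.
Round up.

n = 32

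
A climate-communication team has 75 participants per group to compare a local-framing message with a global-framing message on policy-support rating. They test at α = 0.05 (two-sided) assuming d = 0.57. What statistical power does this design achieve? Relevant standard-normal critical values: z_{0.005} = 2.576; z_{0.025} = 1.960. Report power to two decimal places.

For two equal groups, power = Φ(d·√(n/2) − z_{α/2}).
d·√(n/2) = 0.57 × √(75/2) = 0.57 × 6.124 = 3.491.
z_β = 3.491 − 1.960 = 1.531.
Power = Φ(1.531) = 0.937.

power ≈ 0.94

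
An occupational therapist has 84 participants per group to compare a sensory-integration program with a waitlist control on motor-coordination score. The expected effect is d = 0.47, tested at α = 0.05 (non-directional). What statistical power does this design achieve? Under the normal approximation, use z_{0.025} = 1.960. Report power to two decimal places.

power ≈ 0.86

For two equal groups, power = Φ(d·√(n/2) − z_{α/2}).
d·√(n/2) = 0.47 × √(84/2) = 0.47 × 6.481 = 3.046.
z_β = 3.046 − 1.960 = 1.086.
Power = Φ(1.086) = 0.861.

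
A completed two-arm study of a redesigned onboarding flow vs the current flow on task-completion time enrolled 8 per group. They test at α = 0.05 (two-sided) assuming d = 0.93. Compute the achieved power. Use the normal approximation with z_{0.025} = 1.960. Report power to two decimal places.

For two equal groups, power = Φ(d·√(n/2) − z_{α/2}).
d·√(n/2) = 0.93 × √(8/2) = 0.93 × 2.000 = 1.860.
z_β = 1.860 − 1.960 = -0.100.
Power = Φ(-0.100) = 0.460.

power ≈ 0.46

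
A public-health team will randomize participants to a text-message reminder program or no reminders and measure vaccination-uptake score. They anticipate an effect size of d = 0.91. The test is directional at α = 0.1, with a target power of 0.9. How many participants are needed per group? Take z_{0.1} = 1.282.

n = 16 per group

For two independent groups with equal n: n = 2·((z_{α} + z_β) / d)².
z_{α} + z_β = 1.282 + 1.282 = 2.564.
n = 2 × (2.564 / 0.91)² = 2 × 2.818² = 2 × 7.94 = 15.9.
Round up to the next whole participant.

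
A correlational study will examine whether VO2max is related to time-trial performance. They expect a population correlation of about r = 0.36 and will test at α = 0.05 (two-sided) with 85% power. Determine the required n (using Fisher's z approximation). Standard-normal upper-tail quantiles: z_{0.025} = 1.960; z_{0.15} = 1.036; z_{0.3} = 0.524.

n = 67

Fisher's z: C = ½·ln((1+r)/(1−r)) = ½·ln(2.1250) = 0.3769.
n = ((z_{α/2} + z_β)/C)² + 3.
(1.960 + 1.036) / 0.3769 = 2.996 / 0.3769 = 7.949.
n = 7.949² + 3 = 63.19 + 3 = 66.2.
Round up.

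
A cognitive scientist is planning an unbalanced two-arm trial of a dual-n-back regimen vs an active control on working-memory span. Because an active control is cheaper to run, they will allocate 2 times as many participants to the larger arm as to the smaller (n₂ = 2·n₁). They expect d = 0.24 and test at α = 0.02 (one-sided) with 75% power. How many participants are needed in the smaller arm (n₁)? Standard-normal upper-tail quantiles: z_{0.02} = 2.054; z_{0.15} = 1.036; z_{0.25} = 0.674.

With allocation ratio k = n₂/n₁ = 2, Var(x̄₁−x̄₂) = σ²(1/n₁ + 1/(k·n₁)) = σ²·(k+1)/(k·n₁).
So n₁ = (1 + 1/k)·((z_{α} + z_β)/d)² = 1.500 × (2.728/0.24)².
n₁ = 1.500 × 129.20 = 193.8.
Round up: n₁ = 194, giving n₂ = 2 × 194 = 388.

n₁ = 194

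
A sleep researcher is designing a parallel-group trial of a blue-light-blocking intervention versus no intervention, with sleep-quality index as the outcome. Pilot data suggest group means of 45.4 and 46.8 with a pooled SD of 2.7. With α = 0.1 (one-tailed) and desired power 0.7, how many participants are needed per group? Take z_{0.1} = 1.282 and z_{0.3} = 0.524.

Cohen's d = |M₁ − M₂| / SD_pooled = |45.4 − 46.8| / 2.7 = 1.4 / 2.7 = 0.519.
For two independent groups with equal n: n = 2·((z_{α} + z_β) / d)².
z_{α} + z_β = 1.282 + 0.524 = 1.806.
n = 2 × (1.806 / 0.519)² = 2 × 3.480² = 2 × 12.11 = 24.2.
Round up to the next whole participant.

n = 25 per group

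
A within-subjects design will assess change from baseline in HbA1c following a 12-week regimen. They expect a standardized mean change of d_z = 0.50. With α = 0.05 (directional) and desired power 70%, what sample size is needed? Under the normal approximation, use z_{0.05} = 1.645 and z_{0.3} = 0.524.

For a paired (one-sample on differences) test: n = ((z_{α} + z_β) / d)².
z_{α} + z_β = 1.645 + 0.524 = 2.169.
n = (2.169 / 0.50)² = 4.338² = 18.82.
Round up.

n = 19 pairs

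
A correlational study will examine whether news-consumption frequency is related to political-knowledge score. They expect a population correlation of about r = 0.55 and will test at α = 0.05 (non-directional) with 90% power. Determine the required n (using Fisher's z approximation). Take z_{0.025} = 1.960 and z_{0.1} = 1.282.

n = 31

Fisher's z: C = ½·ln((1+r)/(1−r)) = ½·ln(3.4444) = 0.6184.
n = ((z_{α/2} + z_β)/C)² + 3.
(1.960 + 1.282) / 0.6184 = 3.242 / 0.6184 = 5.243.
n = 5.243² + 3 = 27.48 + 3 = 30.5.
Round up.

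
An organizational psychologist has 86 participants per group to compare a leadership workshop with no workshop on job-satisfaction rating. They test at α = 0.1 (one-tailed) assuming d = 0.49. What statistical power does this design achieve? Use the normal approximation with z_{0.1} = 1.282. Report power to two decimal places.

power ≈ 0.97

For two equal groups, power = Φ(d·√(n/2) − z_{α}).
d·√(n/2) = 0.49 × √(86/2) = 0.49 × 6.557 = 3.213.
z_β = 3.213 − 1.282 = 1.931.
Power = Φ(1.931) = 0.973.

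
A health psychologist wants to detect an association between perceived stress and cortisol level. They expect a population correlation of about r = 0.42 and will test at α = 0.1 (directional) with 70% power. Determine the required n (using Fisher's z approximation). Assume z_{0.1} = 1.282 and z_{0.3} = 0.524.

Fisher's z: C = ½·ln((1+r)/(1−r)) = ½·ln(2.4483) = 0.4477.
n = ((z_{α} + z_β)/C)² + 3.
(1.282 + 0.524) / 0.4477 = 1.806 / 0.4477 = 4.034.
n = 4.034² + 3 = 16.27 + 3 = 19.3.
Round up.

n = 20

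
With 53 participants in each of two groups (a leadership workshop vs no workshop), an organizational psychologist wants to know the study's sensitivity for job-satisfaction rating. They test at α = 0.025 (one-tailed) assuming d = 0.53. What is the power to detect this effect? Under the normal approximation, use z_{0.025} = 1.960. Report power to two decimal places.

power ≈ 0.78

For two equal groups, power = Φ(d·√(n/2) − z_{α}).
d·√(n/2) = 0.53 × √(53/2) = 0.53 × 5.148 = 2.728.
z_β = 2.728 − 1.960 = 0.768.
Power = Φ(0.768) = 0.779.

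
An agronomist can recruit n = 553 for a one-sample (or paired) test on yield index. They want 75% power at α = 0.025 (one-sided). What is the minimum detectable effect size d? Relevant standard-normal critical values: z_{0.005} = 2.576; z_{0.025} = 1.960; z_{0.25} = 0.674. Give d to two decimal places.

d_min ≈ 0.11

For a single sample (or paired design) of n = 553: d_min = (z_{α} + z_β)/√n.
z-sum = 1.960 + 0.674 = 2.634.
d_min = 2.634 / √553 = 2.634 / 23.516 = 0.112.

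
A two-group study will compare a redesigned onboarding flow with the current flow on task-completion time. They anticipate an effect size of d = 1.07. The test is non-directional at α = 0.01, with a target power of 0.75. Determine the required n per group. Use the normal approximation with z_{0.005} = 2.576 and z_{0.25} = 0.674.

n = 19 per group

For two independent groups with equal n: n = 2·((z_{α/2} + z_β) / d)².
z_{α/2} + z_β = 2.576 + 0.674 = 3.250.
n = 2 × (3.250 / 1.07)² = 2 × 3.037² = 2 × 9.23 = 18.5.
Round up to the next whole participant.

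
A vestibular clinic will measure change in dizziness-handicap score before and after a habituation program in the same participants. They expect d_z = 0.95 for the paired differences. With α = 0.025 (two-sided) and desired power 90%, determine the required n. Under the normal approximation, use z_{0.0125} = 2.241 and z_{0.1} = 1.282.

n = 14 pairs

For a paired (one-sample on differences) test: n = ((z_{α/2} + z_β) / d)².
z_{α/2} + z_β = 2.241 + 1.282 = 3.523.
n = (3.523 / 0.95)² = 3.708² = 13.75.
Round up.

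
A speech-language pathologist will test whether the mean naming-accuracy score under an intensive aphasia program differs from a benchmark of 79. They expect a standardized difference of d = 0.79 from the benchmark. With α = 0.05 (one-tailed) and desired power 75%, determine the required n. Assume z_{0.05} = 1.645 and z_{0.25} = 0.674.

For a one-sample test: n = ((z_{α} + z_β) / d)².
z_{α} + z_β = 1.645 + 0.674 = 2.319.
n = (2.319 / 0.79)² = 2.935² = 8.62.
Round up.

n = 9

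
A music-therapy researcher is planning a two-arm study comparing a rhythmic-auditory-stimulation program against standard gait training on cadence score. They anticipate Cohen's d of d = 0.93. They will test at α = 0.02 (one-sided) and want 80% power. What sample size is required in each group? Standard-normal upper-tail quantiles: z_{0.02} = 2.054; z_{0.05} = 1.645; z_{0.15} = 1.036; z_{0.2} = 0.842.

n = 20 per group

For two independent groups with equal n: n = 2·((z_{α} + z_β) / d)².
z_{α} + z_β = 2.054 + 0.842 = 2.896.
n = 2 × (2.896 / 0.93)² = 2 × 3.114² = 2 × 9.70 = 19.4.
Round up to the next whole participant.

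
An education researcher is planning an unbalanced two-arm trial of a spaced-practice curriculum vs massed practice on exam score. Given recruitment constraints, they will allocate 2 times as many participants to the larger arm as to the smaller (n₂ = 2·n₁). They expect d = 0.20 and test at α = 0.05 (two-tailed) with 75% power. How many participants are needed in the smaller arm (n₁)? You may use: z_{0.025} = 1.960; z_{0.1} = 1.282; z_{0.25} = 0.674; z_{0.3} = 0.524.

With allocation ratio k = n₂/n₁ = 2, Var(x̄₁−x̄₂) = σ²(1/n₁ + 1/(k·n₁)) = σ²·(k+1)/(k·n₁).
So n₁ = (1 + 1/k)·((z_{α/2} + z_β)/d)² = 1.500 × (2.634/0.20)².
n₁ = 1.500 × 173.45 = 260.2.
Round up: n₁ = 261, giving n₂ = 2 × 261 = 522.

n₁ = 261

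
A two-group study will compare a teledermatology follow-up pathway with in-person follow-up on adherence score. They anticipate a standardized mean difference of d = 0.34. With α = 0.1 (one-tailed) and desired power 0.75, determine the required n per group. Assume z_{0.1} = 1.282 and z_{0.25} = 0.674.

n = 67 per group

For two independent groups with equal n: n = 2·((z_{α} + z_β) / d)².
z_{α} + z_β = 1.282 + 0.674 = 1.956.
n = 2 × (1.956 / 0.34)² = 2 × 5.753² = 2 × 33.10 = 66.2.
Round up to the next whole participant.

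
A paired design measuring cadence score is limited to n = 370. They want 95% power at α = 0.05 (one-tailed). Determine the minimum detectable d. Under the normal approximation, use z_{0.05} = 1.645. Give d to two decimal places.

d_min ≈ 0.17

For a single sample (or paired design) of n = 370: d_min = (z_{α} + z_β)/√n.
z-sum = 1.645 + 1.645 = 3.290.
d_min = 3.290 / √370 = 3.290 / 19.235 = 0.171.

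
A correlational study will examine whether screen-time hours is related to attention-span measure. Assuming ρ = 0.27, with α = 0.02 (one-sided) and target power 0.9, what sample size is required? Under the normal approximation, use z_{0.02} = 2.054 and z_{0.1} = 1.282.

Fisher's z: C = ½·ln((1+r)/(1−r)) = ½·ln(1.7397) = 0.2769.
n = ((z_{α} + z_β)/C)² + 3.
(2.054 + 1.282) / 0.2769 = 3.336 / 0.2769 = 12.048.
n = 12.048² + 3 = 145.15 + 3 = 148.1.
Round up.

n = 149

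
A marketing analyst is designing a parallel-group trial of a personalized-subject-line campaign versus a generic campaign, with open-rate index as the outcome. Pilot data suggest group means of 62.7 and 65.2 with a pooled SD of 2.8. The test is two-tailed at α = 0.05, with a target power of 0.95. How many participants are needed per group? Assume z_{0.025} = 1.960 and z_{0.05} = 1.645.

Cohen's d = |M₁ − M₂| / SD_pooled = |62.7 − 65.2| / 2.8 = 2.5 / 2.8 = 0.893.
For two independent groups with equal n: n = 2·((z_{α/2} + z_β) / d)².
z_{α/2} + z_β = 1.960 + 1.645 = 3.605.
n = 2 × (3.605 / 0.893)² = 2 × 4.037² = 2 × 16.30 = 32.6.
Round up to the next whole participant.

n = 33 per group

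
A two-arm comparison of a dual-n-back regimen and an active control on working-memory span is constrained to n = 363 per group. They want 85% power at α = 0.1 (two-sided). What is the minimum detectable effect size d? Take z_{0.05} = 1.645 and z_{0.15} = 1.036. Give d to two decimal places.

For two independent groups of n = 363 each: d_min = (z_{α/2} + z_β)·√(2/n).
z-sum = 1.645 + 1.036 = 2.681.
d_min = 2.681 × √(2/363) = 2.681 × 0.0742 = 0.199.

d_min ≈ 0.20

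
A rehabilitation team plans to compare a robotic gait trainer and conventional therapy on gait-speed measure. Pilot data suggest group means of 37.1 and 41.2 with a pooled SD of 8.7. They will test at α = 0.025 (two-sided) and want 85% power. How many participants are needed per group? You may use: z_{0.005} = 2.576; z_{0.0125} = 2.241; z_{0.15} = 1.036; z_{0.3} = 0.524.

Cohen's d = |M₁ − M₂| / SD_pooled = |37.1 − 41.2| / 8.7 = 4.1 / 8.7 = 0.471.
For two independent groups with equal n: n = 2·((z_{α/2} + z_β) / d)².
z_{α/2} + z_β = 2.241 + 1.036 = 3.277.
n = 2 × (3.277 / 0.471)² = 2 × 6.958² = 2 × 48.41 = 96.8.
Round up to the next whole participant.

n = 97 per group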